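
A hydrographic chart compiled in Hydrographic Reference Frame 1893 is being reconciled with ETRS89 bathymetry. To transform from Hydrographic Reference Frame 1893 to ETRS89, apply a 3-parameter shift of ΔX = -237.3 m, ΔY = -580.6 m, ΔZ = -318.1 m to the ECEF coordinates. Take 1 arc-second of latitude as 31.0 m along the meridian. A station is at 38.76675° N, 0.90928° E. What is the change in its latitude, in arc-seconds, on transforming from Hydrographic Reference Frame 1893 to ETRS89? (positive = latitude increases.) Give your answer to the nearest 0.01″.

sin φ = 0.626151, cos φ = 0.779701, sin λ = 0.015869, cos λ = 0.999874.
North component: ΔN = −sin φ cos λ·ΔX − sin φ sin λ·ΔY + cos φ·ΔZ = −(0.626151)(0.999874)(-237.3) − (0.626151)(0.015869)(-580.6) + (0.779701)(-318.1) = -93.69 m.
1° of latitude spans 3600 × 31.00 = 111600 m, so Δφ = -93.69 / 111600 × 3600 = -3.022″.

Δφ = -3.02″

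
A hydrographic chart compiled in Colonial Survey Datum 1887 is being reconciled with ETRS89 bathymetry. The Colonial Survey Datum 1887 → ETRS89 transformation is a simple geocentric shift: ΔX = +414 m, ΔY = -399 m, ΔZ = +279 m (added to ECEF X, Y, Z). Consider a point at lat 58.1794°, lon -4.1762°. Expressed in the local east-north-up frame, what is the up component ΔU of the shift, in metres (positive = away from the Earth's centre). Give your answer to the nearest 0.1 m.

The local up (radial) axis is (cos φ cos λ, cos φ sin λ, sin φ), giving ΔU = 217.707 + 15.320 + 237.067 = 470.09 m.

ΔU = 470.1 m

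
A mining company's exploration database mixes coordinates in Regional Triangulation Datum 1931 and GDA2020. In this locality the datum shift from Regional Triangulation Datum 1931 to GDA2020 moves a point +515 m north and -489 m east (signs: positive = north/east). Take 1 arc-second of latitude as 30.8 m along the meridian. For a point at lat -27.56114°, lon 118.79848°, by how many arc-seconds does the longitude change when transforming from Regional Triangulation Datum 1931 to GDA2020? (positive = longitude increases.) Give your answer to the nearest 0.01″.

At latitude -27.56114°, cos φ = 0.886518.
1″ of longitude at this latitude = 30.80 × cos φ = 27.3047 m, so Δλ = -489.0 / 27.3047 = -17.909″.

Δλ = -17.91″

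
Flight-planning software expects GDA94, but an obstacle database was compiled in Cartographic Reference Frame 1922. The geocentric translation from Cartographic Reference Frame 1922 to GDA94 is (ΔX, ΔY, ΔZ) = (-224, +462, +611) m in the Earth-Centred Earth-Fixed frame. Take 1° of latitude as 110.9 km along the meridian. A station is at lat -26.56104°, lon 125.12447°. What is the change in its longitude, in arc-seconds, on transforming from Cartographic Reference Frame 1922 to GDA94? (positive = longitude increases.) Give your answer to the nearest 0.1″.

Δλ = -3.0″

sin φ = -0.447151, cos φ = 0.894458, sin λ = 0.817904, cos λ = -0.575355.
East component: ΔE = −sin λ·ΔX + cos λ·ΔY = −(0.817904)(-224) + (-0.575355)(462) = -82.60 m.
1° of latitude spans 110900 m; at latitude φ, 1° of longitude spans that × cos φ = 99195.4 m, so Δλ = -82.60 / 99195.4 × 3600 = -2.998″.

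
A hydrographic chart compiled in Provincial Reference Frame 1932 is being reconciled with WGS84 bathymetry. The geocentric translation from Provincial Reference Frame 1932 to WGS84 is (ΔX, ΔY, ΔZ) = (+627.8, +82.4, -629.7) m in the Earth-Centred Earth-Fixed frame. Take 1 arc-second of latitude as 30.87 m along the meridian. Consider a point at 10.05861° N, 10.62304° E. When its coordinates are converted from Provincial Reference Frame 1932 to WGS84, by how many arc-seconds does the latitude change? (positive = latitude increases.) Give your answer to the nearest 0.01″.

Δφ = -23.66″

sin φ = 0.174655, cos φ = 0.984630, sin λ = 0.184347, cos λ = 0.982861.
North component: ΔN = −sin φ cos λ·ΔX − sin φ sin λ·ΔY + cos φ·ΔZ = −(0.174655)(0.982861)(627.8) − (0.174655)(0.184347)(82.4) + (0.984630)(-629.7) = -730.44 m.
1° of latitude spans 3600 × 30.87 = 111132 m, so Δφ = -730.44 / 111132 × 3600 = -23.662″.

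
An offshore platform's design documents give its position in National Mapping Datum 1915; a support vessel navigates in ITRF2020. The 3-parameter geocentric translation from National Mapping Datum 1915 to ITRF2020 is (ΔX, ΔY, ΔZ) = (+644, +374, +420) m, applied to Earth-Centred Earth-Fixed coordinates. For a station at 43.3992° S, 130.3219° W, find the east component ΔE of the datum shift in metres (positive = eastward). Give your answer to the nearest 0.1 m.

The local east axis at (φ, λ) is (−sin λ, cos λ, 0), so ΔE = −sin(-130.3219°)·644 + cos(-130.3219°)·374 = 248.99 m.

ΔE = 249.0 m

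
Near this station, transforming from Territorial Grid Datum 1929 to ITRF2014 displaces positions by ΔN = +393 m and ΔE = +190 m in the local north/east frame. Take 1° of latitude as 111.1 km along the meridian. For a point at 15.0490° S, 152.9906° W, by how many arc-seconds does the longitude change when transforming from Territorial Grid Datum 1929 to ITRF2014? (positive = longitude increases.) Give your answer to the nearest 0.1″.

Δλ = 6.4″

At latitude -15.0490°, cos φ = 0.965704.
1° of longitude at this latitude = 111.1 × cos φ = 107.29 km, so Δλ = 190.0 / 107289.7 = 0.0017709° = 6.375″.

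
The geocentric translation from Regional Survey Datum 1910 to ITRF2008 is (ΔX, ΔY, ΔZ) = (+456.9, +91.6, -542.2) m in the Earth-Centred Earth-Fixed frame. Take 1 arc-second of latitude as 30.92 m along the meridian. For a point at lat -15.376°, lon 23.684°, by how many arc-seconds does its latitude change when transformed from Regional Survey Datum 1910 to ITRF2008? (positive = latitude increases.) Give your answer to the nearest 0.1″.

Δφ = -13.0″

sin φ = -0.265152, cos φ = 0.964207, sin λ = 0.401692, cos λ = 0.915775.
North component: ΔN = −sin φ cos λ·ΔX − sin φ sin λ·ΔY + cos φ·ΔZ = −(-0.265152)(0.915775)(456.9) − (-0.265152)(0.401692)(91.6) + (0.964207)(-542.2) = -402.09 m.
1° of latitude spans 3600 × 30.92 = 111312 m, so Δφ = -402.09 / 111312 × 3600 = -13.004″.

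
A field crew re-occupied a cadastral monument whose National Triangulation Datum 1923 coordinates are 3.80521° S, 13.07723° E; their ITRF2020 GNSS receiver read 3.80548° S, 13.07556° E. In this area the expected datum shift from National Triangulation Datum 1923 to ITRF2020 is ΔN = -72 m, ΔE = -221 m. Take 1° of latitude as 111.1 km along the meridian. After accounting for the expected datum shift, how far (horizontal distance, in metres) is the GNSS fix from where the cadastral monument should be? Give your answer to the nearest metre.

55 m

Observed coordinate differences: Δφ = -0.00027°, Δλ = -0.00167°.
Converting to metres (1° lat = 111100 m, cos φ = 0.997795): observed ΔN = -30.0 m, observed ΔE = -185.1 m.
Subtracting the expected shift leaves a residual of -30.0 − (-72) = 42.0 m north and -185.1 − (-221) = 35.9 m east.
Residual distance = √(42.0² + 35.9²) = 55.2 m.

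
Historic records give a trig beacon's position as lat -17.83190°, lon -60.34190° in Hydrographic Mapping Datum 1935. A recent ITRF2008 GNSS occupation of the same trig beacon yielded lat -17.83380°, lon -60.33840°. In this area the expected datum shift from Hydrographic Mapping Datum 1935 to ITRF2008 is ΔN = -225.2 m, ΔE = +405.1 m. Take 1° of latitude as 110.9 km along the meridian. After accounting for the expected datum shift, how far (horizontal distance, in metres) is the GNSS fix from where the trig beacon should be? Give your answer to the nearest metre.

Observed coordinate differences: Δφ = -0.00190°, Δλ = +0.00350°.
Converting to metres (1° lat = 110900 m, cos φ = 0.951959): observed ΔN = -210.7 m, observed ΔE = 369.5 m.
Subtracting the expected shift leaves a residual of -210.7 − (-225.2) = 14.5 m north and 369.5 − (405.1) = -35.6 m east.
Residual distance = √(14.5² + (-35.6)²) = 38.4 m.

38 m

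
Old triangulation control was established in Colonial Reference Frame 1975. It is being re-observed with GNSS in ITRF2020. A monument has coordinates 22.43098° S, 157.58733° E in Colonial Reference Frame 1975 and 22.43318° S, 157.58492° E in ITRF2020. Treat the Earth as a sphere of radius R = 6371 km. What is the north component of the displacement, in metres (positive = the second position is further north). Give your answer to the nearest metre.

Δφ = -22.43318° − -22.43098° = -0.00220°; Δλ = 157.58492° − 157.58733° = -0.00241°.
1° along a meridian = πR/180 = 111195 m.
ΔN = Δφ × 111195 = -244.6 m; ΔE = Δλ × 111195 × cos(-22.43098°) = -0.00241 × 111195 × 0.924340 = -247.7 m.

ΔN = -245 m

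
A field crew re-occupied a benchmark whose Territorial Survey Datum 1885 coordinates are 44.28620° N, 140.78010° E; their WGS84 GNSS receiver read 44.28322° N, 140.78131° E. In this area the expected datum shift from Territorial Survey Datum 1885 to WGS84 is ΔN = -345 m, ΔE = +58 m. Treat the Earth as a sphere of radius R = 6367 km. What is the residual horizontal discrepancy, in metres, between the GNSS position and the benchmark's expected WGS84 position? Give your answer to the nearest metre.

41 m

Observed coordinate differences: Δφ = -0.00298°, Δλ = +0.00121°.
Converting to metres (1° lat = 111125 m, cos φ = 0.715861): observed ΔN = -331.2 m, observed ΔE = 96.3 m.
Subtracting the expected shift leaves a residual of -331.2 − (-345) = 13.8 m north and 96.3 − (58) = 38.3 m east.
Residual distance = √(13.8² + 38.3²) = 40.7 m.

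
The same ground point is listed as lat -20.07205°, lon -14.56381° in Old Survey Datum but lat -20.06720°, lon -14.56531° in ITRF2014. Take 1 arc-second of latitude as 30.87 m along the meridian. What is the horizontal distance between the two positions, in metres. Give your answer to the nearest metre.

Δφ = -20.06720° − -20.07205° = +0.00485°; Δλ = -14.56531° − -14.56381° = -0.00150°.
1° of latitude = 3600 × 30.87 = 111132 m.
ΔN = Δφ × 111132 = 539.0 m; ΔE = Δλ × 111132 × cos(-20.07205°) = -0.00150 × 111132 × 0.939262 = -156.6 m.
Distance = √(ΔE² + ΔN²) = √((-156.6)² + 539.0²) = 561.3 m.

561 m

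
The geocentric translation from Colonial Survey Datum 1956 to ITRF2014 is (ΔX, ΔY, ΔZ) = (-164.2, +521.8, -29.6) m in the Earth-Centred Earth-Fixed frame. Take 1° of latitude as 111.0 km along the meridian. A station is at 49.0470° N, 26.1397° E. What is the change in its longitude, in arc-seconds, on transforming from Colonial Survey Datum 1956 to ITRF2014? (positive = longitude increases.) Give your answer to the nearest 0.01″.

Δλ = 26.76″

sin φ = 0.755247, cos φ = 0.655440, sin λ = 0.440561, cos λ = 0.897723.
East component: ΔE = −sin λ·ΔX + cos λ·ΔY = −(0.440561)(-164.2) + (0.897723)(521.8) = 540.77 m.
1° of latitude spans 111000 m; at latitude φ, 1° of longitude spans that × cos φ = 72753.8 m, so Δλ = 540.77 / 72753.8 × 3600 = 26.758″.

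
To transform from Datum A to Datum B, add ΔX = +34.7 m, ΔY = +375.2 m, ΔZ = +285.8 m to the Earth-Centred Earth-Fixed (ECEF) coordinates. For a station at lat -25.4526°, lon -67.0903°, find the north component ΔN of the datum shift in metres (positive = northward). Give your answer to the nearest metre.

ΔN = 115 m

At φ = -25.4526°, λ = -67.0903°: sin φ = -0.429764, cos φ = 0.902941, sin λ = -0.921120, cos λ = 0.389280.
ΔN = −sin φ cos λ·ΔX − sin φ sin λ·ΔY + cos φ·ΔZ = −(-0.429764)(0.389280)(34.7) − (-0.429764)(-0.921120)(375.2) + (0.902941)(285.8) = 115.34 m.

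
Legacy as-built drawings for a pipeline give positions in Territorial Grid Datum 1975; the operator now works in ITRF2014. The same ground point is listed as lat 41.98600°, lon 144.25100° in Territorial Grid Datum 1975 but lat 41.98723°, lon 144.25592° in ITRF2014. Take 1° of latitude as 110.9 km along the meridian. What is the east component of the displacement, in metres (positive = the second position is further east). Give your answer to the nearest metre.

Δφ = 41.98723° − 41.98600° = +0.00123°; Δλ = 144.25592° − 144.25100° = +0.00492°.
ΔN = Δφ × 110900 = 136.4 m; ΔE = Δλ × 110900 × cos(41.98600°) = +0.00492 × 110900 × 0.743308 = 405.6 m.

ΔE = 406 m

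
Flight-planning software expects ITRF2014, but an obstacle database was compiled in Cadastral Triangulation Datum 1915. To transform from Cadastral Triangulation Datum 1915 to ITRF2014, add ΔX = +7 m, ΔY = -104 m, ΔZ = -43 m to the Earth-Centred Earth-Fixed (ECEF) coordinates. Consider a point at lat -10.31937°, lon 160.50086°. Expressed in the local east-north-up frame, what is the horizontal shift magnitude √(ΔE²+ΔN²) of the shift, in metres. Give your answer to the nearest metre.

At φ = -10.31937°, λ = 160.50086°: sin φ = -0.179135, cos φ = 0.983825, sin λ = 0.333793, cos λ = -0.942647.
ΔE = −sin λ·ΔX + cos λ·ΔY = −(0.333793)·(7) + (-0.942647)·(-104) = 95.70 m.
ΔN = −sin φ cos λ·ΔX − sin φ sin λ·ΔY + cos φ·ΔZ = −(-0.179135)(-0.942647)(7) − (-0.179135)(0.333793)(-104) + (0.983825)(-43) = -49.71 m.
Horizontal magnitude = √(ΔE² + ΔN²) = √(95.70² + (-49.71)²) = 107.84 m.

108 m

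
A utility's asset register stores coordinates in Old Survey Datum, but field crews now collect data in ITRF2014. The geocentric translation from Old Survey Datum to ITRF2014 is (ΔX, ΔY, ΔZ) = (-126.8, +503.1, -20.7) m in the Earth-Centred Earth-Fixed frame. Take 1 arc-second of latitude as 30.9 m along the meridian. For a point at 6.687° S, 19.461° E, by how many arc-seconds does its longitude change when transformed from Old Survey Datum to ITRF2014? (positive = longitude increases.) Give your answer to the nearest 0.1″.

Δλ = 16.8″

sin φ = -0.116445, cos φ = 0.993197, sin λ = 0.333165, cos λ = 0.942868.
East component: ΔE = −sin λ·ΔX + cos λ·ΔY = −(0.333165)(-126.8) + (0.942868)(503.1) = 516.60 m.
1° of latitude spans 3600 × 30.90 = 111240 m; at latitude φ, 1° of longitude spans that × cos φ = 110483.2 m, so Δλ = 516.60 / 110483.2 × 3600 = 16.833″.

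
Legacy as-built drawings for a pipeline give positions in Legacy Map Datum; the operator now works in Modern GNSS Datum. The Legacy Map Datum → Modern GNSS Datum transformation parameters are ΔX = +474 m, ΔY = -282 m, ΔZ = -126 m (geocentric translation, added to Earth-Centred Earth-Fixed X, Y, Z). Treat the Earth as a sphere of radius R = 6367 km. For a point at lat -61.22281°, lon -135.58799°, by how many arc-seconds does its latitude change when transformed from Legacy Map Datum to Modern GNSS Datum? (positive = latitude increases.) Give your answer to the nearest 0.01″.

Δφ = -5.98″

sin φ = -0.876498, cos φ = 0.481405, sin λ = -0.699813, cos λ = -0.714326.
North component: ΔN = −sin φ cos λ·ΔX − sin φ sin λ·ΔY + cos φ·ΔZ = −(-0.876498)(-0.714326)(474) − (-0.876498)(-0.699813)(-282) + (0.481405)(-126) = -184.46 m.
1° of latitude spans πR/180 = 111125 m, so Δφ = -184.46 / 111125 × 3600 = -5.976″.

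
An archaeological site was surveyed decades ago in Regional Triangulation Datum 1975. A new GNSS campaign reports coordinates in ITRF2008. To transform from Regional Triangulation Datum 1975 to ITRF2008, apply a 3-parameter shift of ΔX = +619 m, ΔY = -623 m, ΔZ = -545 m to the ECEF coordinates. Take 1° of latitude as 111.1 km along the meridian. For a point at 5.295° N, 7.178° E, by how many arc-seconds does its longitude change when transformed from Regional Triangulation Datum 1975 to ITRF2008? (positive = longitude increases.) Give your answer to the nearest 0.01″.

sin φ = 0.092284, cos φ = 0.995733, sin λ = 0.124952, cos λ = 0.992163.
East component: ΔE = −sin λ·ΔX + cos λ·ΔY = −(0.124952)(619) + (0.992163)(-623) = -695.46 m.
1° of latitude spans 111100 m; at latitude φ, 1° of longitude spans that × cos φ = 110625.9 m, so Δλ = -695.46 / 110625.9 × 3600 = -22.632″.

Δλ = -22.63″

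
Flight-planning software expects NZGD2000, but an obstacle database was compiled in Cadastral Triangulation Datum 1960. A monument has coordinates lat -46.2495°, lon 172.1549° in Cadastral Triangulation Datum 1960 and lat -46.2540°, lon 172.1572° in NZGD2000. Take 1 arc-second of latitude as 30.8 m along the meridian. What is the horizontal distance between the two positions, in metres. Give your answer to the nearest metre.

Δφ = -46.2540° − -46.2495° = -0.0045°; Δλ = 172.1572° − 172.1549° = +0.0023°.
1° of latitude = 3600 × 30.80 = 110880 m.
ΔN = Δφ × 110880 = -499.0 m; ΔE = Δλ × 110880 × cos(-46.2495°) = +0.0023 × 110880 × 0.691519 = 176.4 m.
Distance = √(ΔE² + ΔN²) = √(176.4² + (-499.0)²) = 529.2 m.

529 m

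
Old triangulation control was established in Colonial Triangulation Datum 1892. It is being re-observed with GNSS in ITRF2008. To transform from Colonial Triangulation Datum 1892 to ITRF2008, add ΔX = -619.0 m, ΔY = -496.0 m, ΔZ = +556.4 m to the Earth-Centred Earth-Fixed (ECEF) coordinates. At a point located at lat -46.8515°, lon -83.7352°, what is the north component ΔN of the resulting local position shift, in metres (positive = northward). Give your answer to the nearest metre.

ΔN = 691 m

The local north axis is (−sin φ cos λ, −sin φ sin λ, cos φ), giving ΔN = -49.282 + 359.712 + 380.517 = 690.95 m.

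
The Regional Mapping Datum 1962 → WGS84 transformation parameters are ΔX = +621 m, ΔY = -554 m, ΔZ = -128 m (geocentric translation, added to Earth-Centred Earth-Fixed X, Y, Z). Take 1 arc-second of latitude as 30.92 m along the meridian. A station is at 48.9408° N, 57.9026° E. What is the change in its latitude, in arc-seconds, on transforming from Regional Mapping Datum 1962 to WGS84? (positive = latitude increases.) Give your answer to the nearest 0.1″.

sin φ = 0.754031, cos φ = 0.656838, sin λ = 0.847146, cos λ = 0.531360.
North component: ΔN = −sin φ cos λ·ΔX − sin φ sin λ·ΔY + cos φ·ΔZ = −(0.754031)(0.531360)(621) − (0.754031)(0.847146)(-554) + (0.656838)(-128) = 20.99 m.
1° of latitude spans 3600 × 30.92 = 111312 m, so Δφ = 20.99 / 111312 × 3600 = 0.679″.

Δφ = 0.7″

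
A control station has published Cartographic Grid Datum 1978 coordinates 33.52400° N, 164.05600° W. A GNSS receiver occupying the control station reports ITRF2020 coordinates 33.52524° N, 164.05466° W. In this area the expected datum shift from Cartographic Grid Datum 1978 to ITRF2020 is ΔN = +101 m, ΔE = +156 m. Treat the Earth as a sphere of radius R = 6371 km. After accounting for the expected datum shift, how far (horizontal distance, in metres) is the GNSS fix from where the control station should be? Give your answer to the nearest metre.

Observed coordinate differences: Δφ = +0.00124°, Δλ = +0.00134°.
Converting to metres (1° lat = 111195 m, cos φ = 0.833655): observed ΔN = 137.9 m, observed ΔE = 124.2 m.
Subtracting the expected shift leaves a residual of 137.9 − (101) = 36.9 m north and 124.2 − (156) = -31.8 m east.
Residual distance = √(36.9² + (-31.8)²) = 48.7 m.

49 m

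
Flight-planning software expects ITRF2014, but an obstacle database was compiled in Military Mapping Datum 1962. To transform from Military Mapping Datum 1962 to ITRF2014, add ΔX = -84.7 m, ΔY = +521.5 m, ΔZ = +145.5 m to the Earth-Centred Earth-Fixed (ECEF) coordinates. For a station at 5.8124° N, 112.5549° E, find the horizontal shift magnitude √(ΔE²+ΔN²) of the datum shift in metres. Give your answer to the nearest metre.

153 m

The local east axis at (φ, λ) is (−sin λ, cos λ, 0), so ΔE = −sin(112.5549°)·(-84.7) + cos(112.5549°)·521.5 = -121.81 m.
The local north axis is (−sin φ cos λ, −sin φ sin λ, cos φ), giving ΔN = -3.290 − 48.774 + 144.752 = 92.69 m.
Horizontal magnitude = √(ΔE² + ΔN²) = √((-121.81)² + 92.69²) = 153.06 m.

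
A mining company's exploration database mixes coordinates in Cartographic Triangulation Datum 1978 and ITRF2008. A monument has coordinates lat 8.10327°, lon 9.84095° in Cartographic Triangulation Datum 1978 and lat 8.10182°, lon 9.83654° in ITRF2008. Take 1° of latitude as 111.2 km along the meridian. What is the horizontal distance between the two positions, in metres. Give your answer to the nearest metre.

512 m

Δφ = 8.10182° − 8.10327° = -0.00145°; Δλ = 9.83654° − 9.84095° = -0.00441°.
ΔN = Δφ × 111200 = -161.2 m; ΔE = Δλ × 111200 × cos(8.10327°) = -0.00441 × 111200 × 0.990016 = -485.5 m.
Distance = √(ΔE² + ΔN²) = √((-485.5)² + (-161.2)²) = 511.6 m.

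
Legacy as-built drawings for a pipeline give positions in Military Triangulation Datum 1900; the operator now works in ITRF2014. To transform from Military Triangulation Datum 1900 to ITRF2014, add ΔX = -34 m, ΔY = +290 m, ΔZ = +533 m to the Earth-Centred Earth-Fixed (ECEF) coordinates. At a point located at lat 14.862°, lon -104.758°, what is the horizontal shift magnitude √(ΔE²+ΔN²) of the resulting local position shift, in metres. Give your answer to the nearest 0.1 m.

At φ = 14.862°, λ = -104.758°: sin φ = 0.256492, cos φ = 0.966546, sin λ = -0.967010, cos λ = -0.254737.
ΔE = −sin λ·ΔX + cos λ·ΔY = −(-0.967010)·(-34) + (-0.254737)·(290) = -106.75 m.
ΔN = −sin φ cos λ·ΔX − sin φ sin λ·ΔY + cos φ·ΔZ = −(0.256492)(-0.254737)(-34) − (0.256492)(-0.967010)(290) + (0.966546)(533) = 584.88 m.
Horizontal magnitude = √(ΔE² + ΔN²) = √((-106.75)² + 584.88²) = 594.54 m.

594.5 m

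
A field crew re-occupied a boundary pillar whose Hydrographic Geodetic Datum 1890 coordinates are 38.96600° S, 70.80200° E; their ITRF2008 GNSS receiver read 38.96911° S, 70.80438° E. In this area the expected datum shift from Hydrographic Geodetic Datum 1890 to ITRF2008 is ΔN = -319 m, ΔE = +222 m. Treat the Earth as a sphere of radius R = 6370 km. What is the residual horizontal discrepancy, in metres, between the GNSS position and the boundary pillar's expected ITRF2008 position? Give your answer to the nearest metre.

Observed coordinate differences: Δφ = -0.00311°, Δλ = +0.00238°.
Converting to metres (1° lat = 111177 m, cos φ = 0.777519): observed ΔN = -345.8 m, observed ΔE = 205.7 m.
Subtracting the expected shift leaves a residual of -345.8 − (-319) = -26.8 m north and 205.7 − (222) = -16.3 m east.
Residual distance = √((-26.8)² + (-16.3)²) = 31.3 m.

31 m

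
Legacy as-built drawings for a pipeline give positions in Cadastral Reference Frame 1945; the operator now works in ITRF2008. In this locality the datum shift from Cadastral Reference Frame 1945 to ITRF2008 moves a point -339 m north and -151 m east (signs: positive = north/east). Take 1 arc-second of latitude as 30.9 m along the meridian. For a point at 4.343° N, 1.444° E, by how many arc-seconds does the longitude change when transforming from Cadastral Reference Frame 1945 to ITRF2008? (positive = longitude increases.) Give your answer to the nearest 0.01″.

Δλ = -4.90″

At latitude 4.343°, cos φ = 0.997129.
1″ of longitude at this latitude = 30.90 × cos φ = 30.8113 m, so Δλ = -151.0 / 30.8113 = -4.901″.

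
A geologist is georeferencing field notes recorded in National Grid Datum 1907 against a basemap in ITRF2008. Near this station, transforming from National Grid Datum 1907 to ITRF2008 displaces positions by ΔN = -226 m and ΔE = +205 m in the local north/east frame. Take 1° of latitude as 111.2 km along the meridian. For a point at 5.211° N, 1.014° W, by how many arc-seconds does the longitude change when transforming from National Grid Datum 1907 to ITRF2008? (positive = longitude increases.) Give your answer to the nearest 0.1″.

Δλ = 6.7″

At latitude 5.211°, cos φ = 0.995867.
1° of longitude at this latitude = 111.2 × cos φ = 110.74 km, so Δλ = 205.0 / 110740.4 = 0.0018512° = 6.664″.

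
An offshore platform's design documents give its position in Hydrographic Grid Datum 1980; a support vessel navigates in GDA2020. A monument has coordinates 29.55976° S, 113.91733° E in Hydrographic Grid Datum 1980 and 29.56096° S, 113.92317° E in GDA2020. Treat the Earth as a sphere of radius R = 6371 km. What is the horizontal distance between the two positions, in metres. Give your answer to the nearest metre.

580 m

Δφ = -29.56096° − -29.55976° = -0.00120°; Δλ = 113.92317° − 113.91733° = +0.00584°.
1° along a meridian = πR/180 = 111195 m.
ΔN = Δφ × 111195 = -133.4 m; ΔE = Δλ × 111195 × cos(-29.55976°) = +0.00584 × 111195 × 0.869842 = 564.9 m.
Distance = √(ΔE² + ΔN²) = √(564.9² + (-133.4)²) = 580.4 m.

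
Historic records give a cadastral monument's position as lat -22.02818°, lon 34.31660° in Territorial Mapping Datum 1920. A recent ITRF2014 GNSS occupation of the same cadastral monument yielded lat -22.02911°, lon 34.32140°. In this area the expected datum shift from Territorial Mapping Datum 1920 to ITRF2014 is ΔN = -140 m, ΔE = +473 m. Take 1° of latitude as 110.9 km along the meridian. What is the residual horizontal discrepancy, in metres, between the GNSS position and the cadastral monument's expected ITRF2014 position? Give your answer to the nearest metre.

Observed coordinate differences: Δφ = -0.00093°, Δλ = +0.00480°.
Converting to metres (1° lat = 110900 m, cos φ = 0.926999): observed ΔN = -103.1 m, observed ΔE = 493.5 m.
Subtracting the expected shift leaves a residual of -103.1 − (-140) = 36.9 m north and 493.5 − (473) = 20.5 m east.
Residual distance = √(36.9² + 20.5²) = 42.2 m.

42 m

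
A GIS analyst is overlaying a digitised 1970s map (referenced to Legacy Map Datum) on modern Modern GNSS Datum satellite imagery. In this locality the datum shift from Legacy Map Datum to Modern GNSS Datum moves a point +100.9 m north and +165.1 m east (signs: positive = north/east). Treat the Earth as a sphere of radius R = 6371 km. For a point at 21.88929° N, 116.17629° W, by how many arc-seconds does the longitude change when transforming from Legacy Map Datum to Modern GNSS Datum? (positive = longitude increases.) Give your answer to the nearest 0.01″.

At latitude 21.88929°, cos φ = 0.927906.
One radian of longitude at latitude φ spans R cos φ, so Δλ = ΔE / (R cos φ) = 165.1 / (6371000 × 0.927906) = 2.7928e-05 rad = 5.761″.

Δλ = 5.76″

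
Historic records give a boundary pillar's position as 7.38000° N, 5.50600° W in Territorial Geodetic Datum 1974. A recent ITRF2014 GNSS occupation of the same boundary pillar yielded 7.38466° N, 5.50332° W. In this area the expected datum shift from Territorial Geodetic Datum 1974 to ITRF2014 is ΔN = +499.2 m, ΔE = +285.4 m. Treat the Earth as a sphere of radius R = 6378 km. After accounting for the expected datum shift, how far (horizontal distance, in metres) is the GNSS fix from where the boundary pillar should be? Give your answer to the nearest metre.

22 m

Observed coordinate differences: Δφ = +0.00466°, Δλ = +0.00268°.
Converting to metres (1° lat = 111317 m, cos φ = 0.991716): observed ΔN = 518.7 m, observed ΔE = 295.9 m.
Subtracting the expected shift leaves a residual of 518.7 − (499.2) = 19.5 m north and 295.9 − (285.4) = 10.5 m east.
Residual distance = √(19.5² + 10.5²) = 22.2 m.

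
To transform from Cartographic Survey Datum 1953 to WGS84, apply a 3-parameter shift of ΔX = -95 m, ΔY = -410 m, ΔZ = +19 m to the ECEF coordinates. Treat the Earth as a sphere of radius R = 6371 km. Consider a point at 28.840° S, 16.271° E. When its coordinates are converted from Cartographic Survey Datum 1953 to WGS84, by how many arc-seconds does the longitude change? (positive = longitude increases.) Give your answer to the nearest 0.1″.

Δλ = -13.6″

sin φ = -0.482365, cos φ = 0.875970, sin λ = 0.280181, cos λ = 0.959947.
East component: ΔE = −sin λ·ΔX + cos λ·ΔY = −(0.280181)(-95) + (0.959947)(-410) = -366.96 m.
1° of latitude spans πR/180 = 111195 m; at latitude φ, 1° of longitude spans that × cos φ = 97403.4 m, so Δλ = -366.96 / 97403.4 × 3600 = -13.563″.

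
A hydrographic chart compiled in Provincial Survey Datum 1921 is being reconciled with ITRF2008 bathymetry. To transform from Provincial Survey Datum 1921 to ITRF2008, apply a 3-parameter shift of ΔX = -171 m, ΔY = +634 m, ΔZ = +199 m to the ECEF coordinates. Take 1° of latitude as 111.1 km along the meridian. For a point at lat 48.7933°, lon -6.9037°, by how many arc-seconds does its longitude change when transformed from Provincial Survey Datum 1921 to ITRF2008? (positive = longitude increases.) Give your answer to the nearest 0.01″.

sin φ = 0.752338, cos φ = 0.658777, sin λ = -0.120201, cos λ = 0.992750.
East component: ΔE = −sin λ·ΔX + cos λ·ΔY = −(-0.120201)(-171) + (0.992750)(634) = 608.85 m.
1° of latitude spans 111100 m; at latitude φ, 1° of longitude spans that × cos φ = 73190.2 m, so Δλ = 608.85 / 73190.2 × 3600 = 29.947″.

Δλ = 29.95″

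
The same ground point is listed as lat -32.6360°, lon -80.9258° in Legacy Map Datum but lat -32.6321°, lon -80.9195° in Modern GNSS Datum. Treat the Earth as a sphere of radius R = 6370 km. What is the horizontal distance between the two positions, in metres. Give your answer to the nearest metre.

Δφ = -32.6321° − -32.6360° = +0.0039°; Δλ = -80.9195° − -80.9258° = +0.0063°.
1° along a meridian = πR/180 = 111177 m.
ΔN = Δφ × 111177 = 433.6 m; ΔE = Δλ × 111177 × cos(-32.6360°) = +0.0063 × 111177 × 0.842114 = 589.8 m.
Distance = √(ΔE² + ΔN²) = √(589.8² + 433.6²) = 732.1 m.

732 m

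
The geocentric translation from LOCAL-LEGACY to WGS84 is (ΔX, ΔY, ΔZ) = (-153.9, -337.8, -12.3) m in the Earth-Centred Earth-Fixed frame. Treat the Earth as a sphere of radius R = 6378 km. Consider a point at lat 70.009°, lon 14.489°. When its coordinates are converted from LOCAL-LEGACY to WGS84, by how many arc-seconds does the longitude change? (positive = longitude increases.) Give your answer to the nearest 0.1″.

sin φ = 0.939746, cos φ = 0.341873, sin λ = 0.250194, cos λ = 0.968196.
East component: ΔE = −sin λ·ΔX + cos λ·ΔY = −(0.250194)(-153.9) + (0.968196)(-337.8) = -288.55 m.
1° of latitude spans πR/180 = 111317 m; at latitude φ, 1° of longitude spans that × cos φ = 38056.3 m, so Δλ = -288.55 / 38056.3 × 3600 = -27.296″.

Δλ = -27.3″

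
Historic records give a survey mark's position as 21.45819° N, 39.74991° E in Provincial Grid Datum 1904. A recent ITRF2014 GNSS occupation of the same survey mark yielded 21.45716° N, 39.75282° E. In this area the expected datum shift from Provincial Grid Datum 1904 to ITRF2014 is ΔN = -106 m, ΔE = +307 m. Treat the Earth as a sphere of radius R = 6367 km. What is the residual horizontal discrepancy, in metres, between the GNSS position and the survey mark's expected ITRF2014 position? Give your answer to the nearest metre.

10 m

Observed coordinate differences: Δφ = -0.00103°, Δλ = +0.00291°.
Converting to metres (1° lat = 111125 m, cos φ = 0.930685): observed ΔN = -114.5 m, observed ΔE = 301.0 m.
Subtracting the expected shift leaves a residual of -114.5 − (-106) = -8.5 m north and 301.0 − (307) = -6.0 m east.
Residual distance = √((-8.5)² + (-6.0)²) = 10.4 m.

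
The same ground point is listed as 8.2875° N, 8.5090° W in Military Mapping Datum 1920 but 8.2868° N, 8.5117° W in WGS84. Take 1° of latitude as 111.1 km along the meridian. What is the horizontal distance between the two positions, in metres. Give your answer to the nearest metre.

307 m

Δφ = 8.2868° − 8.2875° = -0.0007°; Δλ = -8.5117° − -8.5090° = -0.0027°.
ΔN = Δφ × 111100 = -77.8 m; ΔE = Δλ × 111100 × cos(8.2875°) = -0.0027 × 111100 × 0.989557 = -296.8 m.
Distance = √(ΔE² + ΔN²) = √((-296.8)² + (-77.8)²) = 306.9 m.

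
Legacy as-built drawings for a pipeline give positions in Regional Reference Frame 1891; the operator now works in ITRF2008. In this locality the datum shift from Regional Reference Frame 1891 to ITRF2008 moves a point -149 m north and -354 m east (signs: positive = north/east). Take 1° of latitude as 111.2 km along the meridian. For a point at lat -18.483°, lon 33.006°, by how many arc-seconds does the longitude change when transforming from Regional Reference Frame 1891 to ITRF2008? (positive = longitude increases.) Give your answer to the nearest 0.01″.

Δλ = -12.08″

At latitude -18.483°, cos φ = 0.948418.
1° of longitude at this latitude = 111.2 × cos φ = 105.46 km, so Δλ = -354.0 / 105464.1 = -0.0033566° = -12.084″.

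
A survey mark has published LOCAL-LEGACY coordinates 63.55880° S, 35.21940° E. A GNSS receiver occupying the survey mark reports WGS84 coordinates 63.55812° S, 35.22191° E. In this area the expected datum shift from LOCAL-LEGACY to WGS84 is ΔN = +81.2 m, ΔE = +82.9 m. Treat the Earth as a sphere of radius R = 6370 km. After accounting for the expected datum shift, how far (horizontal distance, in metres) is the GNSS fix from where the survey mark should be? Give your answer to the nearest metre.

42 m

Observed coordinate differences: Δφ = +0.00068°, Δλ = +0.00251°.
Converting to metres (1° lat = 111177 m, cos φ = 0.445279): observed ΔN = 75.6 m, observed ΔE = 124.3 m.
Subtracting the expected shift leaves a residual of 75.6 − (81.2) = -5.6 m north and 124.3 − (82.9) = 41.4 m east.
Residual distance = √((-5.6)² + 41.4²) = 41.7 m.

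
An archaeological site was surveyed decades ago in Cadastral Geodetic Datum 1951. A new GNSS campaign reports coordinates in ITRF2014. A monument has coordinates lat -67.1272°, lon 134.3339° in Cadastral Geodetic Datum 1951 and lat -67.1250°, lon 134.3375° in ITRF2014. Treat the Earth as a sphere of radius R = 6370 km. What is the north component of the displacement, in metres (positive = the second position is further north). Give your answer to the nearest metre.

ΔN = 245 m

Δφ = -67.1250° − -67.1272° = +0.0022°; Δλ = 134.3375° − 134.3339° = +0.0036°.
1° along a meridian = πR/180 = 111177 m.
ΔN = Δφ × 111177 = 244.6 m; ΔE = Δλ × 111177 × cos(-67.1272°) = +0.0036 × 111177 × 0.388687 = 155.6 m.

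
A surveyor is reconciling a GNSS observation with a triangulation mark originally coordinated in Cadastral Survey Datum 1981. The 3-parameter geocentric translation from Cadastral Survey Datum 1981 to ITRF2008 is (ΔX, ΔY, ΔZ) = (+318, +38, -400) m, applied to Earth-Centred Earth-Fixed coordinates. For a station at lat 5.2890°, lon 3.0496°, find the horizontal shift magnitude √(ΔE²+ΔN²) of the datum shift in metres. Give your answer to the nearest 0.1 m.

428.3 m

At φ = 5.2890°, λ = 3.0496°: sin φ = 0.092179, cos φ = 0.995742, sin λ = 0.053200, cos λ = 0.998584.
ΔE = −sin λ·ΔX + cos λ·ΔY = −(0.053200)·(318) + (0.998584)·(38) = 21.03 m.
ΔN = −sin φ cos λ·ΔX − sin φ sin λ·ΔY + cos φ·ΔZ = −(0.092179)(0.998584)(318) − (0.092179)(0.053200)(38) + (0.995742)(-400) = -427.75 m.
Horizontal magnitude = √(ΔE² + ΔN²) = √(21.03² + (-427.75)²) = 428.27 m.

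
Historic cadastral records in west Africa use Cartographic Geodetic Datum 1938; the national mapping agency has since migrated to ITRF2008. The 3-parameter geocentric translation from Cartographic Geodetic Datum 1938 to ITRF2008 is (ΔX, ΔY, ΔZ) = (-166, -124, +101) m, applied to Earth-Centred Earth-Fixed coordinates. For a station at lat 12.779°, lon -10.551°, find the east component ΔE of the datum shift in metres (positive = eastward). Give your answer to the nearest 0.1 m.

At φ = 12.779°, λ = -10.551°: sin φ = 0.221191, cos φ = 0.975230, sin λ = -0.183111, cos λ = 0.983092.
ΔE = −sin λ·ΔX + cos λ·ΔY = −(-0.183111)·(-166) + (0.983092)·(-124) = -152.30 m.

ΔE = -152.3 m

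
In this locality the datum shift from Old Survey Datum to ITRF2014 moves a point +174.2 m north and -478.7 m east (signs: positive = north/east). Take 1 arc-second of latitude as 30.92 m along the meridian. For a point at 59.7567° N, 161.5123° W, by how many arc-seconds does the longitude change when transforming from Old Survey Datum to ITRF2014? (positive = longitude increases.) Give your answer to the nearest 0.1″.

At latitude 59.7567°, cos φ = 0.503673.
1″ of longitude at this latitude = 30.92 × cos φ = 15.5736 m, so Δλ = -478.7 / 15.5736 = -30.738″.

Δλ = -30.7″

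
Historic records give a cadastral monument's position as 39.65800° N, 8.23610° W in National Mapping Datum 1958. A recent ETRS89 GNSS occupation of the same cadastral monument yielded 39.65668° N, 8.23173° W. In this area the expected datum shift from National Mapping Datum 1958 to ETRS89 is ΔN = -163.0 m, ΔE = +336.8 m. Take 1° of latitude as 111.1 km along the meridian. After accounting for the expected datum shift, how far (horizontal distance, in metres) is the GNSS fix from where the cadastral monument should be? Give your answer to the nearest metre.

40 m

Observed coordinate differences: Δφ = -0.00132°, Δλ = +0.00437°.
Converting to metres (1° lat = 111100 m, cos φ = 0.769868): observed ΔN = -146.7 m, observed ΔE = 373.8 m.
Subtracting the expected shift leaves a residual of -146.7 − (-163.0) = 16.3 m north and 373.8 − (336.8) = 37.0 m east.
Residual distance = √(16.3² + 37.0²) = 40.4 m.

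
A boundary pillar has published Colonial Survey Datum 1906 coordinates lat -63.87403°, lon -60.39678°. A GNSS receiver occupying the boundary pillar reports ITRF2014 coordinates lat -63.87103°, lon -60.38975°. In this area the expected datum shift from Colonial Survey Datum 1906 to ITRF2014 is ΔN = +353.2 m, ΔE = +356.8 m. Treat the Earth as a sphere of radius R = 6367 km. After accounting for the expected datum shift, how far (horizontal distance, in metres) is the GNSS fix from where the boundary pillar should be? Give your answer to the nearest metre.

24 m

Observed coordinate differences: Δφ = +0.00300°, Δλ = +0.00703°.
Converting to metres (1° lat = 111125 m, cos φ = 0.440346): observed ΔN = 333.4 m, observed ΔE = 344.0 m.
Subtracting the expected shift leaves a residual of 333.4 − (353.2) = -19.8 m north and 344.0 − (356.8) = -12.8 m east.
Residual distance = √((-19.8)² + (-12.8)²) = 23.6 m.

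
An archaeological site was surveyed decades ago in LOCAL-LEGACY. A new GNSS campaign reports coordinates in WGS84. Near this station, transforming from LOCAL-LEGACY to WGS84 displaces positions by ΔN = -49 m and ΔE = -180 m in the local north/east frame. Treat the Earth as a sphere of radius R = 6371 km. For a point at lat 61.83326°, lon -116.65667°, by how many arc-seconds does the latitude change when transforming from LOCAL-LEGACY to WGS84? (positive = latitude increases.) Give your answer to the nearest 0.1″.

Δφ = -1.6″

On a sphere of radius R, 1 rad of latitude = R, so Δφ = ΔN / R = -49.0 / 6371000 = -7.6911e-06 rad = -1.586″.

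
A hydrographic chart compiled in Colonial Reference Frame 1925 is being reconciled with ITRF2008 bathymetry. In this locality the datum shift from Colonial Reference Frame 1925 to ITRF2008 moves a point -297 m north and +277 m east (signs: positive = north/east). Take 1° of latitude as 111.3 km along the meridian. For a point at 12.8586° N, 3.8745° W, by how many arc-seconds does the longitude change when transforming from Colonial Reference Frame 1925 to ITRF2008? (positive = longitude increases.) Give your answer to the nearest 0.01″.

At latitude 12.8586°, cos φ = 0.974922.
1° of longitude at this latitude = 111.3 × cos φ = 108.51 km, so Δλ = 277.0 / 108508.8 = 0.0025528° = 9.190″.

Δλ = 9.19″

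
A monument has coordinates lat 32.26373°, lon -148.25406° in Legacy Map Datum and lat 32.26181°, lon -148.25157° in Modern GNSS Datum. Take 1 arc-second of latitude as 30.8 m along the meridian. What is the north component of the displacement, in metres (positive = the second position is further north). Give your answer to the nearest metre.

ΔN = -213 m

Δφ = 32.26181° − 32.26373° = -0.00192°; Δλ = -148.25157° − -148.25406° = +0.00249°.
1° of latitude = 3600 × 30.80 = 110880 m.
ΔN = Δφ × 110880 = -212.9 m; ΔE = Δλ × 110880 × cos(32.26373°) = +0.00249 × 110880 × 0.845600 = 233.5 m.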